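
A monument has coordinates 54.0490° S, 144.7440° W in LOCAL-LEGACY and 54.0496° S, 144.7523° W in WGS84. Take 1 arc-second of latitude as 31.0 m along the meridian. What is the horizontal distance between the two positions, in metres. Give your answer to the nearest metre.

548 m

Δφ = -54.0496° − -54.0490° = -0.0006°; Δλ = -144.7523° − -144.7440° = -0.0083°.
1° of latitude = 3600 × 31.00 = 111600 m.
ΔN = Δφ × 111600 = -67.0 m; ΔE = Δλ × 111600 × cos(-54.0490°) = -0.0083 × 111600 × 0.587093 = -543.8 m.
Distance = √(ΔE² + ΔN²) = √((-543.8)² + (-67.0)²) = 547.9 m.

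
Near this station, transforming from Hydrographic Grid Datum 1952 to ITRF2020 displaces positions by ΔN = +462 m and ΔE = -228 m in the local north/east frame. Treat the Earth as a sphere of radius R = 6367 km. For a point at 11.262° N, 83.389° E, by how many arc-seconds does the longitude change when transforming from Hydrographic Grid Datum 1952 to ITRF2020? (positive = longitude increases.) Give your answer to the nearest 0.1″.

At latitude 11.262°, cos φ = 0.980744.
One radian of longitude at latitude φ spans R cos φ, so Δλ = ΔE / (R cos φ) = -228.0 / (6367000 × 0.980744) = -3.6513e-05 rad = -7.531″.

Δλ = -7.5″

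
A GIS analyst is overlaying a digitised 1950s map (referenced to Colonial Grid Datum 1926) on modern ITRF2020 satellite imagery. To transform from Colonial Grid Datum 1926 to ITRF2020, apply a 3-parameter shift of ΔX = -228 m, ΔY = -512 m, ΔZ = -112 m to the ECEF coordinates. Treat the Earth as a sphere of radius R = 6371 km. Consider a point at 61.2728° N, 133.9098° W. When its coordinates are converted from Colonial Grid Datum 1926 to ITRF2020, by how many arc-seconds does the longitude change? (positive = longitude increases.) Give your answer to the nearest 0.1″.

Δλ = 12.9″

sin φ = 0.876918, cos φ = 0.480640, sin λ = -0.720433, cos λ = -0.693525.
East component: ΔE = −sin λ·ΔX + cos λ·ΔY = −(-0.720433)(-228) + (-0.693525)(-512) = 190.83 m.
1° of latitude spans πR/180 = 111195 m; at latitude φ, 1° of longitude spans that × cos φ = 53444.7 m, so Δλ = 190.83 / 53444.7 × 3600 = 12.854″.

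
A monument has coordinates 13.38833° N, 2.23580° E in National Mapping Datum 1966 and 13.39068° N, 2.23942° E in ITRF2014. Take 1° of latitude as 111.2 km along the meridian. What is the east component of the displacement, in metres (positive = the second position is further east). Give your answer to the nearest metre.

Δφ = 13.39068° − 13.38833° = +0.00235°; Δλ = 2.23942° − 2.23580° = +0.00362°.
ΔN = Δφ × 111200 = 261.3 m; ΔE = Δλ × 111200 × cos(13.38833°) = +0.00362 × 111200 × 0.972823 = 391.6 m.

ΔE = 392 m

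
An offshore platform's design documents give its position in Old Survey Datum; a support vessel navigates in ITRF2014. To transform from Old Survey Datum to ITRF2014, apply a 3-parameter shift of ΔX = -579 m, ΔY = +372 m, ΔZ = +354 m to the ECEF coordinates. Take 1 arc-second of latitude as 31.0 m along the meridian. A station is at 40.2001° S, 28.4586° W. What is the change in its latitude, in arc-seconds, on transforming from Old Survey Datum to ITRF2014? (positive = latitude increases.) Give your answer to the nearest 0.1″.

sin φ = -0.645459, cos φ = 0.763795, sin λ = -0.476524, cos λ = 0.879162.
North component: ΔN = −sin φ cos λ·ΔX − sin φ sin λ·ΔY + cos φ·ΔZ = −(-0.645459)(0.879162)(-579) − (-0.645459)(-0.476524)(372) + (0.763795)(354) = -172.60 m.
1° of latitude spans 3600 × 31.00 = 111600 m, so Δφ = -172.60 / 111600 × 3600 = -5.568″.

Δφ = -5.6″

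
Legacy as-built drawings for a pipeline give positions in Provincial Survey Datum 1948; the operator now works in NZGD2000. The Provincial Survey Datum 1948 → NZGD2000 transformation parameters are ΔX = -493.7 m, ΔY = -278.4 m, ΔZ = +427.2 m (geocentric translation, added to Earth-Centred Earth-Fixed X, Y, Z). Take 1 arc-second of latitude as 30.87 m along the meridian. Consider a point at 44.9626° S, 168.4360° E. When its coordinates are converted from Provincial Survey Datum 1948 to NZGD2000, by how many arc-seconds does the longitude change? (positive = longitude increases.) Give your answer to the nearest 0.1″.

sin φ = -0.706645, cos φ = 0.707568, sin λ = 0.200462, cos λ = -0.979701.
East component: ΔE = −sin λ·ΔX + cos λ·ΔY = −(0.200462)(-493.7) + (-0.979701)(-278.4) = 371.72 m.
1° of latitude spans 3600 × 30.87 = 111132 m; at latitude φ, 1° of longitude spans that × cos φ = 78633.5 m, so Δλ = 371.72 / 78633.5 × 3600 = 17.018″.

Δλ = 17.0″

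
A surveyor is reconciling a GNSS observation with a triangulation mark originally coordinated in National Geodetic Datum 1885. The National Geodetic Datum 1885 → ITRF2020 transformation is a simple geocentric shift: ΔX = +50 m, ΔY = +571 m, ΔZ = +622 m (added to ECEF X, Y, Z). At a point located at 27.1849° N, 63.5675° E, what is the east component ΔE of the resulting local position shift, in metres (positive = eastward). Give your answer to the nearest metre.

The local east axis at (φ, λ) is (−sin λ, cos λ, 0), so ΔE = −sin(63.5675°)·50 + cos(63.5675°)·571 = 209.40 m.

ΔE = 209 m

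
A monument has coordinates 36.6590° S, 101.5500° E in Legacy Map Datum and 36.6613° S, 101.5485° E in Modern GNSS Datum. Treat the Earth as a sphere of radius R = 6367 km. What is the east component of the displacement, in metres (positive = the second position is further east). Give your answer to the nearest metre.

Δφ = -36.6613° − -36.6590° = -0.0023°; Δλ = 101.5485° − 101.5500° = -0.0015°.
1° along a meridian = πR/180 = 111125 m.
ΔN = Δφ × 111125 = -255.6 m; ΔE = Δλ × 111125 × cos(-36.6590°) = -0.0015 × 111125 × 0.802203 = -133.7 m.

ΔE = -134 m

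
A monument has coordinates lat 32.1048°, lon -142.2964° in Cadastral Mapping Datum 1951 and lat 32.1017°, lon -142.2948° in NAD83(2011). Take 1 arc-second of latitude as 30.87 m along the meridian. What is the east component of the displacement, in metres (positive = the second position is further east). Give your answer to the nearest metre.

ΔE = 151 m

Δφ = 32.1017° − 32.1048° = -0.0031°; Δλ = -142.2948° − -142.2964° = +0.0016°.
1° of latitude = 3600 × 30.87 = 111132 m.
ΔN = Δφ × 111132 = -344.5 m; ΔE = Δλ × 111132 × cos(32.1048°) = +0.0016 × 111132 × 0.847077 = 150.6 m.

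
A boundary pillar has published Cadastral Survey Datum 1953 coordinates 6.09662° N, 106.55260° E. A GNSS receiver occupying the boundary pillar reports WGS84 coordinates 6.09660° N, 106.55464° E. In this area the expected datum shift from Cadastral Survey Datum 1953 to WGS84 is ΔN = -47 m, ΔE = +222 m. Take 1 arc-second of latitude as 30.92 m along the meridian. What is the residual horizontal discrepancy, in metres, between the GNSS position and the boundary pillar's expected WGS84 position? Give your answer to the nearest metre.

45 m

Observed coordinate differences: Δφ = -0.00002°, Δλ = +0.00204°.
Converting to metres (1° lat = 111312 m, cos φ = 0.994344): observed ΔN = -2.2 m, observed ΔE = 225.8 m.
Subtracting the expected shift leaves a residual of -2.2 − (-47) = 44.8 m north and 225.8 − (222) = 3.8 m east.
Residual distance = √(44.8² + 3.8²) = 44.9 m.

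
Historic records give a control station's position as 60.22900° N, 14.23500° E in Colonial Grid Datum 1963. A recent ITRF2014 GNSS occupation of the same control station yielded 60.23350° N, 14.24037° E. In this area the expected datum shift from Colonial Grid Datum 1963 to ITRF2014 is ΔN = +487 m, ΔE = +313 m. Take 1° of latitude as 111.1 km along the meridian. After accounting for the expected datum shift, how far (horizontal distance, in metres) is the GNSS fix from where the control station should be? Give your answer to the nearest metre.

Observed coordinate differences: Δφ = +0.00450°, Δλ = +0.00537°.
Converting to metres (1° lat = 111100 m, cos φ = 0.496535): observed ΔN = 500.0 m, observed ΔE = 296.2 m.
Subtracting the expected shift leaves a residual of 500.0 − (487) = 13.0 m north and 296.2 − (313) = -16.8 m east.
Residual distance = √(13.0² + (-16.8)²) = 21.2 m.

21 m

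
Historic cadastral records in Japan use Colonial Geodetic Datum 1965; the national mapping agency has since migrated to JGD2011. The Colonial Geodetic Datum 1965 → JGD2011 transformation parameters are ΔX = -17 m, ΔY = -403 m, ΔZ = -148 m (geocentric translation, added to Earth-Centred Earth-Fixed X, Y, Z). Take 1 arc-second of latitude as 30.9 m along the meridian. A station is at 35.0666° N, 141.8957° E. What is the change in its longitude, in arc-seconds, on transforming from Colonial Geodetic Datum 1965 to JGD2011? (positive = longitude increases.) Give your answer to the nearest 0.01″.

Δλ = 12.95″

sin φ = 0.574528, cos φ = 0.818485, sin λ = 0.617095, cos λ = -0.786889.
East component: ΔE = −sin λ·ΔX + cos λ·ΔY = −(0.617095)(-17) + (-0.786889)(-403) = 327.61 m.
1° of latitude spans 3600 × 30.90 = 111240 m; at latitude φ, 1° of longitude spans that × cos φ = 91048.2 m, so Δλ = 327.61 / 91048.2 × 3600 = 12.953″.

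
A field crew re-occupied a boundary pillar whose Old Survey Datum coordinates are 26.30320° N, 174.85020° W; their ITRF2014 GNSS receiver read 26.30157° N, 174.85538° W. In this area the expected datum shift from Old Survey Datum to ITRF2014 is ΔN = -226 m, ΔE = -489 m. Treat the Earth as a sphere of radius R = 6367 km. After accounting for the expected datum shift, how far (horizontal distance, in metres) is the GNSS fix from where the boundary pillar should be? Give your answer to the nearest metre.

52 m

Observed coordinate differences: Δφ = -0.00163°, Δλ = -0.00518°.
Converting to metres (1° lat = 111125 m, cos φ = 0.896462): observed ΔN = -181.1 m, observed ΔE = -516.0 m.
Subtracting the expected shift leaves a residual of -181.1 − (-226) = 44.9 m north and -516.0 − (-489) = -27.0 m east.
Residual distance = √(44.9² + (-27.0)²) = 52.4 m.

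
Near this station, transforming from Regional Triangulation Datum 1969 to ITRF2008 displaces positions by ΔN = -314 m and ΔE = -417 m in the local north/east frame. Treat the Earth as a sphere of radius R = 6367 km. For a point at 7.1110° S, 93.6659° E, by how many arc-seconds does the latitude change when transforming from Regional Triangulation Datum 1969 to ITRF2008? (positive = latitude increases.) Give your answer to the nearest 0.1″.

Δφ = -10.2″

On a sphere of radius R, 1 rad of latitude = R, so Δφ = ΔN / R = -314.0 / 6367000 = -4.9317e-05 rad = -10.172″.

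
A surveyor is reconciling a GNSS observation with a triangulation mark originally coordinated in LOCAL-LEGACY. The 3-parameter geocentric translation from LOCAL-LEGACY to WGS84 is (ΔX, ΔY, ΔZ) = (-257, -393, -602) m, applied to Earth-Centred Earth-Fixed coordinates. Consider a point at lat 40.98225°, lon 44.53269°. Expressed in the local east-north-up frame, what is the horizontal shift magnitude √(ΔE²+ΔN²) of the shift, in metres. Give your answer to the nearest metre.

183 m

At φ = 40.98225°, λ = 44.53269°: sin φ = 0.655825, cos φ = 0.754913, sin λ = 0.701316, cos λ = 0.712850.
ΔE = −sin λ·ΔX + cos λ·ΔY = −(0.701316)·(-257) + (0.712850)·(-393) = -99.91 m.
ΔN = −sin φ cos λ·ΔX − sin φ sin λ·ΔY + cos φ·ΔZ = −(0.655825)(0.712850)(-257) − (0.655825)(0.701316)(-393) + (0.754913)(-602) = -153.55 m.
Horizontal magnitude = √(ΔE² + ΔN²) = √((-99.91)² + (-153.55)²) = 183.20 m.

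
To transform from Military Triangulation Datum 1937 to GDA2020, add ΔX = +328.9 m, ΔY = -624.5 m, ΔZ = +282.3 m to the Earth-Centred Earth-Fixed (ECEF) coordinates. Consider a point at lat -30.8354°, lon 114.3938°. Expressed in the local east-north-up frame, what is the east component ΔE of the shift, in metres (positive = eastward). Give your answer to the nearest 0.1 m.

At φ = -30.8354°, λ = 114.3938°: sin φ = -0.512573, cos φ = 0.858643, sin λ = 0.910728, cos λ = -0.413006.
ΔE = −sin λ·ΔX + cos λ·ΔY = −(0.910728)·(328.9) + (-0.413006)·(-624.5) = -41.62 m.

ΔE = -41.6 m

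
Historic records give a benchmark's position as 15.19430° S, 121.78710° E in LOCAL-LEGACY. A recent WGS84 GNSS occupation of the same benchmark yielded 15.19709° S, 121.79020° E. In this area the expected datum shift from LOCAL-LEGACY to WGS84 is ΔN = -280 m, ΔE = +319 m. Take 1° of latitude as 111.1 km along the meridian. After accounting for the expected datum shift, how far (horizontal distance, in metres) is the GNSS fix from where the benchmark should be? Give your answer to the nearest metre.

33 m

Observed coordinate differences: Δφ = -0.00279°, Δλ = +0.00310°.
Converting to metres (1° lat = 111100 m, cos φ = 0.965043): observed ΔN = -310.0 m, observed ΔE = 332.4 m.
Subtracting the expected shift leaves a residual of -310.0 − (-280) = -30.0 m north and 332.4 − (319) = 13.4 m east.
Residual distance = √((-30.0)² + 13.4²) = 32.8 m.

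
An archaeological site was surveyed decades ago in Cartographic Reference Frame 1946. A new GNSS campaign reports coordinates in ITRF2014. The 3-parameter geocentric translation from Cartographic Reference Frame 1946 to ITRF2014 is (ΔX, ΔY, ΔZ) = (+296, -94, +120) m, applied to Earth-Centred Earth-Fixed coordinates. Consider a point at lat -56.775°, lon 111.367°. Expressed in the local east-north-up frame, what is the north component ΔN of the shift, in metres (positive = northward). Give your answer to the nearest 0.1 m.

ΔN = -97.7 m

The local north axis is (−sin φ cos λ, −sin φ sin λ, cos φ), giving ΔN = -90.215 − 73.229 + 65.751 = -97.69 m.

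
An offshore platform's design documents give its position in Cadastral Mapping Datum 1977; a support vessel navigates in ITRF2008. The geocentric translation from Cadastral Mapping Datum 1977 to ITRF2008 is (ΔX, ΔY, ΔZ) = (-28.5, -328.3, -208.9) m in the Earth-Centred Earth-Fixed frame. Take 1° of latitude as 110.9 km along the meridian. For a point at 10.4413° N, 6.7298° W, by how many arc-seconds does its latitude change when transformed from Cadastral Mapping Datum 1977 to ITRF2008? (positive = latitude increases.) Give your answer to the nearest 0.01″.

Δφ = -6.73″

sin φ = 0.181228, cos φ = 0.983441, sin λ = -0.117187, cos λ = 0.993110.
North component: ΔN = −sin φ cos λ·ΔX − sin φ sin λ·ΔY + cos φ·ΔZ = −(0.181228)(0.993110)(-28.5) − (0.181228)(-0.117187)(-328.3) + (0.983441)(-208.9) = -207.28 m.
1° of latitude spans 110900 m, so Δφ = -207.28 / 110900 × 3600 = -6.729″.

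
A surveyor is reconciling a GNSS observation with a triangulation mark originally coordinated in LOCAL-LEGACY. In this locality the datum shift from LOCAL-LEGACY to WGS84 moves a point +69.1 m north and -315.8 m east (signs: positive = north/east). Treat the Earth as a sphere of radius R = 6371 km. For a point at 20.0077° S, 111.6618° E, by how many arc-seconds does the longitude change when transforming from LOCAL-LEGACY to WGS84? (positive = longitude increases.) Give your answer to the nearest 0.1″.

At latitude -20.0077°, cos φ = 0.939647.
One radian of longitude at latitude φ spans R cos φ, so Δλ = ΔE / (R cos φ) = -315.8 / (6371000 × 0.939647) = -5.2752e-05 rad = -10.881″.

Δλ = -10.9″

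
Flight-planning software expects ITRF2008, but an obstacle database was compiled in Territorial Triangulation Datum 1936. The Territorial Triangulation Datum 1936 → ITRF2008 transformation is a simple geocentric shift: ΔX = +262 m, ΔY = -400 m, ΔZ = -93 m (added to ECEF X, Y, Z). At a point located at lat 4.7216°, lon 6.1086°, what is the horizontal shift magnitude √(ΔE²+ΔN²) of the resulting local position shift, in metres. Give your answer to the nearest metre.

The local east axis at (φ, λ) is (−sin λ, cos λ, 0), so ΔE = −sin(6.1086°)·262 + cos(6.1086°)·(-400) = -425.61 m.
The local north axis is (−sin φ cos λ, −sin φ sin λ, cos φ), giving ΔN = -21.444 + 3.504 − 92.684 = -110.62 m.
Horizontal magnitude = √(ΔE² + ΔN²) = √((-425.61)² + (-110.62)²) = 439.75 m.

440 m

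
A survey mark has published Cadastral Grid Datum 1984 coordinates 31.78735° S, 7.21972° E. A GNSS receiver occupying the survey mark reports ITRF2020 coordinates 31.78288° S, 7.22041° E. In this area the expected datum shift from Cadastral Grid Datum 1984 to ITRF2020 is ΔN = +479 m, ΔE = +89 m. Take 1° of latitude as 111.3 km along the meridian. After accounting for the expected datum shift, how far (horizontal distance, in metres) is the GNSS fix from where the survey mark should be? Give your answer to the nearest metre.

30 m

Observed coordinate differences: Δφ = +0.00447°, Δλ = +0.00069°.
Converting to metres (1° lat = 111300 m, cos φ = 0.850009): observed ΔN = 497.5 m, observed ΔE = 65.3 m.
Subtracting the expected shift leaves a residual of 497.5 − (479) = 18.5 m north and 65.3 − (89) = -23.7 m east.
Residual distance = √(18.5² + (-23.7)²) = 30.1 m.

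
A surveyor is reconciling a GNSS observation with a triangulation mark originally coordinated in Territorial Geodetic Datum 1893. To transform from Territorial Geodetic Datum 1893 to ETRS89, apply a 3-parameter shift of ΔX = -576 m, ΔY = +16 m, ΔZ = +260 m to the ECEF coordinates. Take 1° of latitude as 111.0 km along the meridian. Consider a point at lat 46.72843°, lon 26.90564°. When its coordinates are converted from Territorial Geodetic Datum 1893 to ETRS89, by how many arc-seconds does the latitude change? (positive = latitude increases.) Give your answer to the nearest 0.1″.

Δφ = 17.7″

sin φ = 0.728113, cos φ = 0.685457, sin λ = 0.452522, cos λ = 0.891753.
North component: ΔN = −sin φ cos λ·ΔX − sin φ sin λ·ΔY + cos φ·ΔZ = −(0.728113)(0.891753)(-576) − (0.728113)(0.452522)(16) + (0.685457)(260) = 546.94 m.
1° of latitude spans 111000 m, so Δφ = 546.94 / 111000 × 3600 = 17.739″.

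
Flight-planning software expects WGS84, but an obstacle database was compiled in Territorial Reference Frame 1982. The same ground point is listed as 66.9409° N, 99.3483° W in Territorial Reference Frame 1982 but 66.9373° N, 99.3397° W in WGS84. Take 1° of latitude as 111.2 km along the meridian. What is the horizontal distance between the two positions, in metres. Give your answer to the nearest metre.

Δφ = 66.9373° − 66.9409° = -0.0036°; Δλ = -99.3397° − -99.3483° = +0.0086°.
ΔN = Δφ × 111200 = -400.3 m; ΔE = Δλ × 111200 × cos(66.9409°) = +0.0086 × 111200 × 0.391680 = 374.6 m.
Distance = √(ΔE² + ΔN²) = √(374.6² + (-400.3)²) = 548.2 m.

548 m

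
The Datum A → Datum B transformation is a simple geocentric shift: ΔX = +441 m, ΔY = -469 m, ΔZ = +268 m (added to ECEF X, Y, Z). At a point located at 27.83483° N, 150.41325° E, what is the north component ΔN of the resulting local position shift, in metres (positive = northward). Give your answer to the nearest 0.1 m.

ΔN = 524.2 m

At φ = 27.83483°, λ = 150.41325°: sin φ = 0.466924, cos φ = 0.884297, sin λ = 0.493741, cos λ = -0.869609.
ΔN = −sin φ cos λ·ΔX − sin φ sin λ·ΔY + cos φ·ΔZ = −(0.466924)(-0.869609)(441) − (0.466924)(0.493741)(-469) + (0.884297)(268) = 524.18 m.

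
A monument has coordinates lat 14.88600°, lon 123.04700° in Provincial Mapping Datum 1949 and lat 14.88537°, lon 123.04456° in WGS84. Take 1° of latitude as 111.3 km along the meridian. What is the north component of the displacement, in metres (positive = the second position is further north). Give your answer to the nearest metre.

Δφ = 14.88537° − 14.88600° = -0.00063°; Δλ = 123.04456° − 123.04700° = -0.00244°.
ΔN = Δφ × 111300 = -70.1 m; ΔE = Δλ × 111300 × cos(14.88600°) = -0.00244 × 111300 × 0.966439 = -262.5 m.

ΔN = -70 m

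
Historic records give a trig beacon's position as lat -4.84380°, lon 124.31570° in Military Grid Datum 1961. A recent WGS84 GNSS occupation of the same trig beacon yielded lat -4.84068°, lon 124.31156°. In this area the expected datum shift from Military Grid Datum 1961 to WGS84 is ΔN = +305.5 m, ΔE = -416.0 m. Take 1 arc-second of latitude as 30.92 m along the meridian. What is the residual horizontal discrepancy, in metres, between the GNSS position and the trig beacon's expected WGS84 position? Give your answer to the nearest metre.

Observed coordinate differences: Δφ = +0.00312°, Δλ = -0.00414°.
Converting to metres (1° lat = 111312 m, cos φ = 0.996429): observed ΔN = 347.3 m, observed ΔE = -459.2 m.
Subtracting the expected shift leaves a residual of 347.3 − (305.5) = 41.8 m north and -459.2 − (-416.0) = -43.2 m east.
Residual distance = √(41.8² + (-43.2)²) = 60.1 m.

60 m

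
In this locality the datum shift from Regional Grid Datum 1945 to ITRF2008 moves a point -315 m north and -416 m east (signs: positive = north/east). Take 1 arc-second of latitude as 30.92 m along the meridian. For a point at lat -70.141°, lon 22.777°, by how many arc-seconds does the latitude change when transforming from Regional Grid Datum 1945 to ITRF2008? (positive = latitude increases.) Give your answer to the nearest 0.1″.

Δφ = -10.2″

1″ of latitude = 30.92 m, so Δφ = -315.0 / 30.92 = -10.188″.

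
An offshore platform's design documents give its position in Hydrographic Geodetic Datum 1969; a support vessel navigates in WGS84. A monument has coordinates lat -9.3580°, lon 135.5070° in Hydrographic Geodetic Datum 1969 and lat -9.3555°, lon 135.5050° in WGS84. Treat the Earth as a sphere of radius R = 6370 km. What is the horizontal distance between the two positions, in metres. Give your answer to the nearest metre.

Δφ = -9.3555° − -9.3580° = +0.0025°; Δλ = 135.5050° − 135.5070° = -0.0020°.
1° along a meridian = πR/180 = 111177 m.
ΔN = Δφ × 111177 = 277.9 m; ΔE = Δλ × 111177 × cos(-9.3580°) = -0.0020 × 111177 × 0.986692 = -219.4 m.
Distance = √(ΔE² + ΔN²) = √((-219.4)² + 277.9²) = 354.1 m.

354 m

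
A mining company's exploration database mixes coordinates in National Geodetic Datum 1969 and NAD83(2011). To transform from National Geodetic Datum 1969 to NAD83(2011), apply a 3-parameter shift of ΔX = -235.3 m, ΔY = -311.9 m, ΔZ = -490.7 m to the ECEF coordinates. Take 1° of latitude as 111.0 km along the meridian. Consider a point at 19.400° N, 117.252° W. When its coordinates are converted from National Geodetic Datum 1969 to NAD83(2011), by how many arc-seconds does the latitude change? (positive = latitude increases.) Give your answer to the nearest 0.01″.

sin φ = 0.332161, cos φ = 0.943223, sin λ = -0.889001, cos λ = -0.457905.
North component: ΔN = −sin φ cos λ·ΔX − sin φ sin λ·ΔY + cos φ·ΔZ = −(0.332161)(-0.457905)(-235.3) − (0.332161)(-0.889001)(-311.9) + (0.943223)(-490.7) = -590.73 m.
1° of latitude spans 111000 m, so Δφ = -590.73 / 111000 × 3600 = -19.159″.

Δφ = -19.16″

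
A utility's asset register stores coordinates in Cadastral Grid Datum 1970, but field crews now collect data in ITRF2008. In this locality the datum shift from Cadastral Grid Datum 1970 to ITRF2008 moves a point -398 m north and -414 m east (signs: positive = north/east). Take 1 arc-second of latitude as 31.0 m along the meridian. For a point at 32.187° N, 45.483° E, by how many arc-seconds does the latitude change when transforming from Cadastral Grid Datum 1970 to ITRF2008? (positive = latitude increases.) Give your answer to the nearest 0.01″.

Δφ = -12.84″

1″ of latitude = 31.00 m, so Δφ = -398.0 / 31.00 = -12.839″.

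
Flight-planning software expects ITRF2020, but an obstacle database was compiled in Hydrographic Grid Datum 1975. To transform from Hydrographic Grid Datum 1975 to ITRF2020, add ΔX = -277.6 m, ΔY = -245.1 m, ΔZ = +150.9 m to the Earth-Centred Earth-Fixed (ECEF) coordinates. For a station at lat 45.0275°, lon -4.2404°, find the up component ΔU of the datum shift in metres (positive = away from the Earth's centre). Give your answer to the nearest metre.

ΔU = -76 m

At φ = 45.0275°, λ = -4.2404°: sin φ = 0.707446, cos φ = 0.706767, sin λ = -0.073941, cos λ = 0.997263.
ΔU = cos φ cos λ·ΔX + cos φ sin λ·ΔY + sin φ·ΔZ = (0.706767)(0.997263)(-277.6) + (0.706767)(-0.073941)(-245.1) + (0.707446)(150.9) = -76.10 m.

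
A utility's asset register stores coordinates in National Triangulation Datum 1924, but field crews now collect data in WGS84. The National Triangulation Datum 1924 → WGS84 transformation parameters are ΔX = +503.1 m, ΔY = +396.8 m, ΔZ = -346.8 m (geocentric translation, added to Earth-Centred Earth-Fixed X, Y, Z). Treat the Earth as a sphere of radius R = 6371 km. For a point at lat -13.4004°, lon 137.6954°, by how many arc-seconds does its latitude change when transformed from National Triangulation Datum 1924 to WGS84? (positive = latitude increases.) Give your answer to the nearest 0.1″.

Δφ = -11.7″

sin φ = -0.231755, cos φ = 0.972774, sin λ = 0.673072, cos λ = -0.739577.
North component: ΔN = −sin φ cos λ·ΔX − sin φ sin λ·ΔY + cos φ·ΔZ = −(-0.231755)(-0.739577)(503.1) − (-0.231755)(0.673072)(396.8) + (0.972774)(-346.8) = -361.69 m.
1° of latitude spans πR/180 = 111195 m, so Δφ = -361.69 / 111195 × 3600 = -11.710″.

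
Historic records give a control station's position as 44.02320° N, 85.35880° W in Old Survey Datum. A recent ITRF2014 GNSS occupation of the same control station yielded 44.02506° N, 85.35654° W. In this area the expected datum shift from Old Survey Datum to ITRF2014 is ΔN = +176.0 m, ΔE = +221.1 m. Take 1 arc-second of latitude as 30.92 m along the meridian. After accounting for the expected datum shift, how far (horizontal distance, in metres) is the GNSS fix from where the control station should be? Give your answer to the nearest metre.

51 m

Observed coordinate differences: Δφ = +0.00186°, Δλ = +0.00226°.
Converting to metres (1° lat = 111312 m, cos φ = 0.719058): observed ΔN = 207.0 m, observed ΔE = 180.9 m.
Subtracting the expected shift leaves a residual of 207.0 − (176.0) = 31.0 m north and 180.9 − (221.1) = -40.2 m east.
Residual distance = √(31.0² + (-40.2)²) = 50.8 m.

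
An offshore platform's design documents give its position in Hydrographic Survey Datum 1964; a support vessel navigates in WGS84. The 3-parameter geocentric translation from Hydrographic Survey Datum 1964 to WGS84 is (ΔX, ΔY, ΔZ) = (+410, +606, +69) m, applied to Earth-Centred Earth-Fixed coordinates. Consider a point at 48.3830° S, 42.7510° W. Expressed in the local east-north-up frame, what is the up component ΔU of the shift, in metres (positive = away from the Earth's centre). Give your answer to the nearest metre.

ΔU = -125 m

The local up (radial) axis is (cos φ cos λ, cos φ sin λ, sin φ), giving ΔU = 199.953 − 273.205 − 51.584 = -124.84 m.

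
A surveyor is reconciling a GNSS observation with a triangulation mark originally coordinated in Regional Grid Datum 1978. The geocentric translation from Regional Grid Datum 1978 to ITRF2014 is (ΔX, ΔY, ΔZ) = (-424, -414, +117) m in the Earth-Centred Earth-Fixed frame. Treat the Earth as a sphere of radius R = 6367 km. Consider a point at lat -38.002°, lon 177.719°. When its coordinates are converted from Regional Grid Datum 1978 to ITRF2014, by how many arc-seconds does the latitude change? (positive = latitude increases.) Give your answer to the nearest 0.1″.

Δφ = 11.1″

sin φ = -0.615689, cos φ = 0.787989, sin λ = 0.039800, cos λ = -0.999208.
North component: ΔN = −sin φ cos λ·ΔX − sin φ sin λ·ΔY + cos φ·ΔZ = −(-0.615689)(-0.999208)(-424) − (-0.615689)(0.039800)(-414) + (0.787989)(117) = 342.90 m.
1° of latitude spans πR/180 = 111125 m, so Δφ = 342.90 / 111125 × 3600 = 11.108″.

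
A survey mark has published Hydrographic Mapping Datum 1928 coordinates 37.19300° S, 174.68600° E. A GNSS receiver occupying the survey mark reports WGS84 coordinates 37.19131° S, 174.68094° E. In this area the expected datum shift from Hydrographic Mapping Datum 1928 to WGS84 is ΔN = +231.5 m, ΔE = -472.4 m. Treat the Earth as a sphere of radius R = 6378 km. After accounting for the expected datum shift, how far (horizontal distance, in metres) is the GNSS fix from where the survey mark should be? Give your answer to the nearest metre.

Observed coordinate differences: Δφ = +0.00169°, Δλ = -0.00506°.
Converting to metres (1° lat = 111317 m, cos φ = 0.796604): observed ΔN = 188.1 m, observed ΔE = -448.7 m.
Subtracting the expected shift leaves a residual of 188.1 − (231.5) = -43.4 m north and -448.7 − (-472.4) = 23.7 m east.
Residual distance = √((-43.4)² + 23.7²) = 49.4 m.

49 m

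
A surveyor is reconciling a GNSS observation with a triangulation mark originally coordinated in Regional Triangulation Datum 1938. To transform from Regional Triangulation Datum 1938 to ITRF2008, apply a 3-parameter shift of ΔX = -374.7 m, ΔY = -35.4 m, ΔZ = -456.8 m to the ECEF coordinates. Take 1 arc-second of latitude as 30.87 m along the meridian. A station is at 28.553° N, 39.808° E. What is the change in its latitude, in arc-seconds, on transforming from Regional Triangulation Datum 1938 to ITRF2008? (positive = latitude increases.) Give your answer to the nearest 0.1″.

sin φ = 0.477971, cos φ = 0.878375, sin λ = 0.640217, cos λ = 0.768194.
North component: ΔN = −sin φ cos λ·ΔX − sin φ sin λ·ΔY + cos φ·ΔZ = −(0.477971)(0.768194)(-374.7) − (0.477971)(0.640217)(-35.4) + (0.878375)(-456.8) = -252.83 m.
1° of latitude spans 3600 × 30.87 = 111132 m, so Δφ = -252.83 / 111132 × 3600 = -8.190″.

Δφ = -8.2″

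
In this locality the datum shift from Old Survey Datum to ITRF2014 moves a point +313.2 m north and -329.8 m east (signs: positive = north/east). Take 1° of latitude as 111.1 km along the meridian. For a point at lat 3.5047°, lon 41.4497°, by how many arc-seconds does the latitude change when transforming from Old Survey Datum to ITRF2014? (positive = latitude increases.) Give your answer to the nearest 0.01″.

Δφ = 10.15″

1° of latitude = 111.1 km, so Δφ = 313.2 / 111100 = 0.0028191° = 10.149″.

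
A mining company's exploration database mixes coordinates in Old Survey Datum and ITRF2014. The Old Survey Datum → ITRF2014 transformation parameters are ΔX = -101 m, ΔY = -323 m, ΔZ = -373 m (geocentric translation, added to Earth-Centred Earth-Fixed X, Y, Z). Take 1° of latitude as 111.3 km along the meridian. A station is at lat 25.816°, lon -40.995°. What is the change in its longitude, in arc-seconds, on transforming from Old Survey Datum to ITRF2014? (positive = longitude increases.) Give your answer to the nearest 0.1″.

Δλ = -11.1″

sin φ = 0.435482, cos φ = 0.900197, sin λ = -0.655993, cos λ = 0.754767.
East component: ΔE = −sin λ·ΔX + cos λ·ΔY = −(-0.655993)(-101) + (0.754767)(-323) = -310.04 m.
1° of latitude spans 111300 m; at latitude φ, 1° of longitude spans that × cos φ = 100191.9 m, so Δλ = -310.04 / 100191.9 × 3600 = -11.140″.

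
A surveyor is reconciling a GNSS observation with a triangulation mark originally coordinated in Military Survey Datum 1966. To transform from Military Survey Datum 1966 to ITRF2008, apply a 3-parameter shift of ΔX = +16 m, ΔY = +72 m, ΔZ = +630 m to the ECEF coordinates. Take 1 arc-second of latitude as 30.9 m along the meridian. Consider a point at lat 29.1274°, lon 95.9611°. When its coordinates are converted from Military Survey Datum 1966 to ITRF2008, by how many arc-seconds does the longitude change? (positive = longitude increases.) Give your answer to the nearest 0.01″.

Δλ = -0.87″

sin φ = 0.486753, cos φ = 0.873540, sin λ = 0.994593, cos λ = -0.103853.
East component: ΔE = −sin λ·ΔX + cos λ·ΔY = −(0.994593)(16) + (-0.103853)(72) = -23.39 m.
1° of latitude spans 3600 × 30.90 = 111240 m; at latitude φ, 1° of longitude spans that × cos φ = 97172.5 m, so Δλ = -23.39 / 97172.5 × 3600 = -0.867″.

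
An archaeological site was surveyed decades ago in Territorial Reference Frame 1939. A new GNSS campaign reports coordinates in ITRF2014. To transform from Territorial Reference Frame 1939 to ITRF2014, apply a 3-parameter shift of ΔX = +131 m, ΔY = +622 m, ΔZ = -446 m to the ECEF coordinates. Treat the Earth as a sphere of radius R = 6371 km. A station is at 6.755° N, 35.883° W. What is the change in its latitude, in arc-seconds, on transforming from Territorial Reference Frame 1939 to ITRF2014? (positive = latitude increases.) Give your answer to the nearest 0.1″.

sin φ = 0.117624, cos φ = 0.993058, sin λ = -0.586132, cos λ = 0.810216.
North component: ΔN = −sin φ cos λ·ΔX − sin φ sin λ·ΔY + cos φ·ΔZ = −(0.117624)(0.810216)(131) − (0.117624)(-0.586132)(622) + (0.993058)(-446) = -412.51 m.
1° of latitude spans πR/180 = 111195 m, so Δφ = -412.51 / 111195 × 3600 = -13.355″.

Δφ = -13.4″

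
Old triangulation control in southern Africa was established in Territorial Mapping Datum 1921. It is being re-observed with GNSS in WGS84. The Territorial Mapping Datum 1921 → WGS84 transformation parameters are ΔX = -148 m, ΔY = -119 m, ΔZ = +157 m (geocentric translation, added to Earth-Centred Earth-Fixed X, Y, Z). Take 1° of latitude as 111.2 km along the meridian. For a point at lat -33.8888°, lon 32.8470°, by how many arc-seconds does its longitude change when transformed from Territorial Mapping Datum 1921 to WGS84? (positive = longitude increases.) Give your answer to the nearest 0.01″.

Δλ = -0.77″

sin φ = -0.557583, cos φ = 0.830121, sin λ = 0.542398, cos λ = 0.840122.
East component: ΔE = −sin λ·ΔX + cos λ·ΔY = −(0.542398)(-148) + (0.840122)(-119) = -19.70 m.
1° of latitude spans 111200 m; at latitude φ, 1° of longitude spans that × cos φ = 92309.5 m, so Δλ = -19.70 / 92309.5 × 3600 = -0.768″.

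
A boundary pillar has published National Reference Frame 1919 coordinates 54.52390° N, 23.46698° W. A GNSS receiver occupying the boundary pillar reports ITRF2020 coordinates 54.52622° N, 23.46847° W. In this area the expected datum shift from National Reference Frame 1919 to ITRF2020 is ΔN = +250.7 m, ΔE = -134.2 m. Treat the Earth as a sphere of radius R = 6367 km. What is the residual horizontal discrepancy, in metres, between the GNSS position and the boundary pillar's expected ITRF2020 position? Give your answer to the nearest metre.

Observed coordinate differences: Δφ = +0.00232°, Δλ = -0.00149°.
Converting to metres (1° lat = 111125 m, cos φ = 0.580363): observed ΔN = 257.8 m, observed ΔE = -96.1 m.
Subtracting the expected shift leaves a residual of 257.8 − (250.7) = 7.1 m north and -96.1 − (-134.2) = 38.1 m east.
Residual distance = √(7.1² + 38.1²) = 38.8 m.

39 m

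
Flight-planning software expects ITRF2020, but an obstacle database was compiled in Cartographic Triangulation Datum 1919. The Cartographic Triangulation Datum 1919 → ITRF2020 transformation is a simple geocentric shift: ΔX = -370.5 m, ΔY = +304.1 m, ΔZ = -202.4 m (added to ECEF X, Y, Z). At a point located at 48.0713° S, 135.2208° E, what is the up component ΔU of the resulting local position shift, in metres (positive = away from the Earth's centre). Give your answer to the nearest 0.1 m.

ΔU = 469.4 m

At φ = -48.0713°, λ = 135.2208°: sin φ = -0.743977, cos φ = 0.668205, sin λ = 0.704377, cos λ = -0.709826.
ΔU = cos φ cos λ·ΔX + cos φ sin λ·ΔY + sin φ·ΔZ = (0.668205)(-0.709826)(-370.5) + (0.668205)(0.704377)(304.1) + (-0.743977)(-202.4) = 469.44 m.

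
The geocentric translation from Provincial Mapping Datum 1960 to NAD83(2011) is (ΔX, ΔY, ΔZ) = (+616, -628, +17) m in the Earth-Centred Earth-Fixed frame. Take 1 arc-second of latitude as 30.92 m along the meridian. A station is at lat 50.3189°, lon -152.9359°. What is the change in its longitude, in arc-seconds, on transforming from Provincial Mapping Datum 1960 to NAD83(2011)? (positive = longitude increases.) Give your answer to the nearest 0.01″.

sin φ = 0.769610, cos φ = 0.638514, sin λ = -0.454987, cos λ = -0.890498.
East component: ΔE = −sin λ·ΔX + cos λ·ΔY = −(-0.454987)(616) + (-0.890498)(-628) = 839.50 m.
1° of latitude spans 3600 × 30.92 = 111312 m; at latitude φ, 1° of longitude spans that × cos φ = 71074.3 m, so Δλ = 839.50 / 71074.3 × 3600 = 42.522″.

Δλ = 42.52″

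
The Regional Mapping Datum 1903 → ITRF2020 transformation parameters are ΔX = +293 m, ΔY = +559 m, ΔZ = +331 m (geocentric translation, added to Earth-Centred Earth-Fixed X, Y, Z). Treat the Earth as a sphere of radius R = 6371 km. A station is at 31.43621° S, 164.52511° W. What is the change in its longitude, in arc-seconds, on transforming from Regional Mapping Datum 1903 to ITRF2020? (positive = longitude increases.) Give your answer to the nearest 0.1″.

sin φ = -0.521549, cos φ = 0.853221, sin λ = -0.266816, cos λ = -0.963747.
East component: ΔE = −sin λ·ΔX + cos λ·ΔY = −(-0.266816)(293) + (-0.963747)(559) = -460.56 m.
1° of latitude spans πR/180 = 111195 m; at latitude φ, 1° of longitude spans that × cos φ = 94873.9 m, so Δλ = -460.56 / 94873.9 × 3600 = -17.476″.

Δλ = -17.5″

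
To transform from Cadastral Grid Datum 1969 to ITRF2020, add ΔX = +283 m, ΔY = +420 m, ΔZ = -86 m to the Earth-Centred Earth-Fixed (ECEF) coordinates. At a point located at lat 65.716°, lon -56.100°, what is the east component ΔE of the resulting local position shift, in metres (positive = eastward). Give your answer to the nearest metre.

The local east axis at (φ, λ) is (−sin λ, cos λ, 0), so ΔE = −sin(-56.100°)·283 + cos(-56.100°)·420 = 469.15 m.

ΔE = 469 m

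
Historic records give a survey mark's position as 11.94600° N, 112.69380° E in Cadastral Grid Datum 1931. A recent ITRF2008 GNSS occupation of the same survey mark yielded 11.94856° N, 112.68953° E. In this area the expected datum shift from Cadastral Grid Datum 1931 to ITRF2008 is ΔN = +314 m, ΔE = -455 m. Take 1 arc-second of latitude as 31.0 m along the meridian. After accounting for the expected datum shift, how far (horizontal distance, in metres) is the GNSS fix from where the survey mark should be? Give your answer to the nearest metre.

30 m

Observed coordinate differences: Δφ = +0.00256°, Δλ = -0.00427°.
Converting to metres (1° lat = 111600 m, cos φ = 0.978343): observed ΔN = 285.7 m, observed ΔE = -466.2 m.
Subtracting the expected shift leaves a residual of 285.7 − (314) = -28.3 m north and -466.2 − (-455) = -11.2 m east.
Residual distance = √((-28.3)² + (-11.2)²) = 30.4 m.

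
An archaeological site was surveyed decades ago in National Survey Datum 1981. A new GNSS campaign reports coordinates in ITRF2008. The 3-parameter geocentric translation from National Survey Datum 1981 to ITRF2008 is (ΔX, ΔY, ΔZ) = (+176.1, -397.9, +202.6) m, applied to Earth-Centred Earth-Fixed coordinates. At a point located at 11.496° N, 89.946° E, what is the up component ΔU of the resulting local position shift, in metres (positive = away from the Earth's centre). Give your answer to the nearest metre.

The local up (radial) axis is (cos φ cos λ, cos φ sin λ, sin φ), giving ΔU = 0.163 − 389.917 + 40.378 = -349.38 m.

ΔU = -349 m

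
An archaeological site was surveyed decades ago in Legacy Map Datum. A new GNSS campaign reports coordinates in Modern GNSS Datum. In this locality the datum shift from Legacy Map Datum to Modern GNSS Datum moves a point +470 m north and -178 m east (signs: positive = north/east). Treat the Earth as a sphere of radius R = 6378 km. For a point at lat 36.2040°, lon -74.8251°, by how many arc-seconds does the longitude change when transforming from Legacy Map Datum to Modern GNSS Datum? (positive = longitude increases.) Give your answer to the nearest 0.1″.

At latitude 36.2040°, cos φ = 0.806919.
One radian of longitude at latitude φ spans R cos φ, so Δλ = ΔE / (R cos φ) = -178.0 / (6378000 × 0.806919) = -3.4586e-05 rad = -7.134″.

Δλ = -7.1″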